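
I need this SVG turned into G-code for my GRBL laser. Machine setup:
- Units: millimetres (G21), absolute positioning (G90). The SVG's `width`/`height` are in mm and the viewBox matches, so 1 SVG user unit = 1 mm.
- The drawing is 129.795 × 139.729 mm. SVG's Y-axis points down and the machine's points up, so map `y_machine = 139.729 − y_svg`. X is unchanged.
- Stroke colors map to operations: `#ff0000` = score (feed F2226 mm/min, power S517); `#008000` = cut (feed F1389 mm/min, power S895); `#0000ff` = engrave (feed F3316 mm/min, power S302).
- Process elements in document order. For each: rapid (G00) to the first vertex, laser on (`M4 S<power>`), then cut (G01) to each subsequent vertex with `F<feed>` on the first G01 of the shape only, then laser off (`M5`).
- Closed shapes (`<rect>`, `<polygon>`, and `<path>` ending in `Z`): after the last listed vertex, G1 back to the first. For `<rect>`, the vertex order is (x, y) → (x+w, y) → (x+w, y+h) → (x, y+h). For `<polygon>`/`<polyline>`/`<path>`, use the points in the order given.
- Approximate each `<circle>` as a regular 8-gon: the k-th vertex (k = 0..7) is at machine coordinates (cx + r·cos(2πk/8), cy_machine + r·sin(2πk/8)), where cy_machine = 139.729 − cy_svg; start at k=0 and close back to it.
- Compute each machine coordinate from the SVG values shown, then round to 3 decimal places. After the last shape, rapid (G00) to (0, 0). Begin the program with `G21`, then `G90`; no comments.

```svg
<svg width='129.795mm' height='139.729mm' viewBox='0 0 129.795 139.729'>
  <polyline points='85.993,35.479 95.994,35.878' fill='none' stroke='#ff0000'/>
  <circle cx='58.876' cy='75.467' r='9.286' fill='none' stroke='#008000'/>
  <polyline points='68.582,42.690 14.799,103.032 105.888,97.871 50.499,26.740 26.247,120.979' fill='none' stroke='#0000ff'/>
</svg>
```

1 u = 1 mm; y_m = 139.729 − y.

[1] `<polyline>` line segment, #ff0000→score S517 F2226: (85.993,104.250) → (95.994,103.851)

[2] `<circle>` circle, #008000→cut S895 F1389: (68.162,64.262) → (65.442,70.828) → (58.876,73.548) → (52.310,70.828) → (49.590,64.262) → (52.310,57.696) → (58.876,54.976) → (65.442,57.696) → (68.162,64.262) (closed)

[3] `<polyline>` open polyline, #0000ff→engrave S302 F3316: (68.582,97.039) → (14.799,36.697) → (105.888,41.858) → (50.499,112.989) → (26.247,18.750)

G21
G90
G00 X85.993 Y104.250
M4 S517
G01 X95.994 Y103.851 F2226
M5
G00 X68.162 Y64.262
M4 S895
G01 X65.442 Y70.828 F1389
G01 X58.876 Y73.548
G01 X52.310 Y70.828
G01 X49.590 Y64.262
G01 X52.310 Y57.696
G01 X58.876 Y54.976
G01 X65.442 Y57.696
G01 X68.162 Y64.262
M5
G00 X68.582 Y97.039
M4 S302
G01 X14.799 Y36.697 F3316
G01 X105.888 Y41.858
G01 X50.499 Y112.989
G01 X26.247 Y18.750
M5
G00 X0.000 Y0.000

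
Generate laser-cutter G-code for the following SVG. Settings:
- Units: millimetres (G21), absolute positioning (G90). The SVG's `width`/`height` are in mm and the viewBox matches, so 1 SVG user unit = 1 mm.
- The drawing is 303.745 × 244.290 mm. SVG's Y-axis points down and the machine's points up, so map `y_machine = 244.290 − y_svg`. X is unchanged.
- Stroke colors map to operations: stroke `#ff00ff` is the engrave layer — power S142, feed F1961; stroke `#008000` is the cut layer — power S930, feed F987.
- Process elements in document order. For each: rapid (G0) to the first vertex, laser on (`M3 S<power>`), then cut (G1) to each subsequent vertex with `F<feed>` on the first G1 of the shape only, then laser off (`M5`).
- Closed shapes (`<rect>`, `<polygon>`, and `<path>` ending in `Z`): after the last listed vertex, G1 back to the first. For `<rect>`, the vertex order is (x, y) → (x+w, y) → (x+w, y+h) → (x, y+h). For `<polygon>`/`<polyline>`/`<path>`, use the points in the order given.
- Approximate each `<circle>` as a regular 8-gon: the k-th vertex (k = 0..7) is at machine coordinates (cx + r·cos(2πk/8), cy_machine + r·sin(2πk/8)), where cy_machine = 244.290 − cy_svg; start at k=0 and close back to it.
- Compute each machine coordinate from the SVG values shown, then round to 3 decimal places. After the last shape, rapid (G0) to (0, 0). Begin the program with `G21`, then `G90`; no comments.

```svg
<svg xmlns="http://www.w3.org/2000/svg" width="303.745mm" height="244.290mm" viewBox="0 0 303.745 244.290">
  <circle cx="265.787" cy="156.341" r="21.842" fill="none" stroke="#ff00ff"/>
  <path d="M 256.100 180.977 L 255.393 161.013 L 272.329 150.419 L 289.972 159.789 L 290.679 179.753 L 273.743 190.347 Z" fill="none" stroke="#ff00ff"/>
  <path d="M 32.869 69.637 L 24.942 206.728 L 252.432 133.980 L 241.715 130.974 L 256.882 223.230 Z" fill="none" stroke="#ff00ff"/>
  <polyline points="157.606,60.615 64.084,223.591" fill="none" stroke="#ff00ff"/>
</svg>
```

G21
G90
G0 X287.629 Y87.949
M3 S142
G1 X281.232 Y103.394 F1961
G1 X265.787 Y109.791
G1 X250.342 Y103.394
G1 X243.945 Y87.949
G1 X250.342 Y72.504
G1 X265.787 Y66.107
G1 X281.232 Y72.504
G1 X287.629 Y87.949
M5
G0 X256.100 Y63.313
M3 S142
G1 X255.393 Y83.277 F1961
G1 X272.329 Y93.871
G1 X289.972 Y84.501
G1 X290.679 Y64.537
G1 X273.743 Y53.943
G1 X256.100 Y63.313
M5
G0 X32.869 Y174.653
M3 S142
G1 X24.942 Y37.562 F1961
G1 X252.432 Y110.310
G1 X241.715 Y113.316
G1 X256.882 Y21.060
G1 X32.869 Y174.653
M5
G0 X157.606 Y183.675
M3 S142
G1 X64.084 Y20.699 F1961
M5
G0 X0.000 Y0.000

viewBox `0 0 303.745 244.290` with mm width/height → 1 unit = 1 mm. Flip: y_m = 244.290 − y_svg.

**Shape 1** — `<circle>` circle, stroke `#ff00ff` → engrave (S142, F1961). Machine vertices: (287.629,87.949) → (281.232,103.394) → (265.787,109.791) → (250.342,103.394) → (243.945,87.949) → (250.342,72.504) → (265.787,66.107) → (281.232,72.504) → (287.629,87.949). Closed: final G1 returns to the first vertex.

**Shape 2** — `<path>` regular polygon, stroke `#ff00ff` → engrave (S142, F1961). Machine vertices: (256.100,63.313) → (255.393,83.277) → (272.329,93.871) → (289.972,84.501) → (290.679,64.537) → (273.743,53.943) → (256.100,63.313). Closed: final G1 returns to the first vertex.

**Shape 3** — `<path>` closed polygon, stroke `#ff00ff` → engrave (S142, F1961). Machine vertices: (32.869,174.653) → (24.942,37.562) → (252.432,110.310) → (241.715,113.316) → (256.882,21.060) → (32.869,174.653). Closed: final G1 returns to the first vertex.

**Shape 4** — `<polyline>` line segment, stroke `#ff00ff` → engrave (S142, F1961). Machine vertices: (157.606,183.675) → (64.084,20.699). Open path.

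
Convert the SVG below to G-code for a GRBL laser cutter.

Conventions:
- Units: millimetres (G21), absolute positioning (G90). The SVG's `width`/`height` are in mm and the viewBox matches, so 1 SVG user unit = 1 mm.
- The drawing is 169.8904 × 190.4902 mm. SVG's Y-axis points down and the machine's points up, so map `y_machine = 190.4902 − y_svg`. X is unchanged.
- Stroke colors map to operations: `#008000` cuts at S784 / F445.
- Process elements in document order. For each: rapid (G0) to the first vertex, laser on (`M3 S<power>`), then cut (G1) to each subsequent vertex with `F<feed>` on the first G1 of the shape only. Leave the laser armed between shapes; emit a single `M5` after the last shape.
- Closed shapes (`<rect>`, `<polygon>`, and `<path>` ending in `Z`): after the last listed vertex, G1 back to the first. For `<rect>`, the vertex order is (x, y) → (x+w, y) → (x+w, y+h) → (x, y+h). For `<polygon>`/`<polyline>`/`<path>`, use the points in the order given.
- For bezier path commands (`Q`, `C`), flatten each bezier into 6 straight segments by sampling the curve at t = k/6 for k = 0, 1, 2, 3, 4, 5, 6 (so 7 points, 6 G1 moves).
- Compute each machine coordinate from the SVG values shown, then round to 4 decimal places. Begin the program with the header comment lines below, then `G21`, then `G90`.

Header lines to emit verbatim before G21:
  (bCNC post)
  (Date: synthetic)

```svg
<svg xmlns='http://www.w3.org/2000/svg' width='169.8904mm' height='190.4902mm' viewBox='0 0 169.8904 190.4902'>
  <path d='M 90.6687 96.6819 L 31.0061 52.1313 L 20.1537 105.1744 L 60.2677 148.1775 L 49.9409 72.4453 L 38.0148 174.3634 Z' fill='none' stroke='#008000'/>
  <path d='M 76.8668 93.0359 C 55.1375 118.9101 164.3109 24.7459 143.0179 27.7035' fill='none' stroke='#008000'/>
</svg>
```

(bCNC post)
(Date: synthetic)
G21
G90
G0 X90.6687 Y93.8083
M3 S784
G1 X31.0061 Y138.3589 F445
G1 X20.1537 Y85.3158
G1 X60.2677 Y42.3127
G1 X49.9409 Y118.0449
G1 X38.0148 Y16.1268
G1 X90.6687 Y93.8083
G0 X76.8668 Y97.4543
M3 S784
G1 X75.7007 Y93.5150 F445
G1 X89.0914 Y103.5499
G1 X109.7787 Y121.5268
G1 X130.5024 Y141.4133
G1 X144.0022 Y157.1774
G1 X143.0179 Y162.7867
M5

Since the viewBox matches the mm dimensions, user units are millimetres directly. The only transform is the Y-flip y_m = 190.4902 − y_svg.

Shape 1 is a closed polygon drawn with `<path>`. Its stroke #008000 means cut at S784, F445. After flipping Y the toolpath is (90.6687,93.8083) → (31.0061,138.3589) → (20.1537,85.3158) → (60.2677,42.3127) → (49.9409,118.0449) → (38.0148,16.1268) → (90.6687,93.8083), returning to the start.

Shape 2 is a cubic bezier drawn with `<path>`. Its stroke #008000 means cut at S784, F445. After flipping Y the toolpath is (76.8668,97.4543) → (75.7007,93.5150) → (89.0914,103.5499) → (109.7787,121.5268) → (130.5024,141.4133) → (144.0022,157.1774) → (143.0179,162.7867).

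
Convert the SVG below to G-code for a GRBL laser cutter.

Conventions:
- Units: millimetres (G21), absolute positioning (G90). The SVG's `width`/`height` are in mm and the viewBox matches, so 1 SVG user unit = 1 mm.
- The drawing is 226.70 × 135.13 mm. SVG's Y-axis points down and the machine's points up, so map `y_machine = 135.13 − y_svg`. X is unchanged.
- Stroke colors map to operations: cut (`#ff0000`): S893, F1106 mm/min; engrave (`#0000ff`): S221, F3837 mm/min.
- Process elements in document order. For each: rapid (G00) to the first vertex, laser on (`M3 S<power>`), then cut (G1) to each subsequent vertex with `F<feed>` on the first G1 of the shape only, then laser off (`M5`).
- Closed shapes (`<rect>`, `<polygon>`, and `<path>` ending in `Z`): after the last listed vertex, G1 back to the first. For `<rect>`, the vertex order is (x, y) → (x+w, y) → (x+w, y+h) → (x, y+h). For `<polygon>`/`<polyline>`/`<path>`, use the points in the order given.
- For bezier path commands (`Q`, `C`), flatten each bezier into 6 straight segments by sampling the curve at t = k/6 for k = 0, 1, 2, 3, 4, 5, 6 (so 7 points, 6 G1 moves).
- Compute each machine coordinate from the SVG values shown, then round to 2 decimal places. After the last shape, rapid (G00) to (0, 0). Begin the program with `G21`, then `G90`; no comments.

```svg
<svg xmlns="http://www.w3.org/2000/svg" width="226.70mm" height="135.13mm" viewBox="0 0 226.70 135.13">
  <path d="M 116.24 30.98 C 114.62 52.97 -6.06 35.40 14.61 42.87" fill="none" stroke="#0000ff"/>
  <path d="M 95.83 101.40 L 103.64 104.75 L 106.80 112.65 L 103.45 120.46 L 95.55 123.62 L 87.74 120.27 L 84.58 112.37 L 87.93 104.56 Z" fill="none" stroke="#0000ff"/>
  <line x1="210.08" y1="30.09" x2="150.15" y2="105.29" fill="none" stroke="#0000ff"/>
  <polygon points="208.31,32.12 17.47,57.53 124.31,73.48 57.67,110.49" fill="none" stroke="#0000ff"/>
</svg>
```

G21
G90
G00 X116.24 Y104.15
M3 S221
G1 X106.71 Y96.15 F3837
G1 X84.58 Y92.95
G1 X57.07 Y92.76
G1 X31.41 Y93.78
G1 X14.85 Y94.21
G1 X14.61 Y92.26
M5
G00 X95.83 Y33.73
M3 S221
G1 X103.64 Y30.38 F3837
G1 X106.80 Y22.48
G1 X103.45 Y14.67
G1 X95.55 Y11.51
G1 X87.74 Y14.86
G1 X84.58 Y22.76
G1 X87.93 Y30.57
G1 X95.83 Y33.73
M5
G00 X210.08 Y105.04
M3 S221
G1 X150.15 Y29.84 F3837
M5
G00 X208.31 Y103.01
M3 S221
G1 X17.47 Y77.60 F3837
G1 X124.31 Y61.65
G1 X57.67 Y24.64
G1 X208.31 Y103.01
M5
G00 X0.00 Y0.00

Since the viewBox matches the mm dimensions, user units are millimetres directly. The only transform is the Y-flip y_m = 135.13 − y_svg.

Shape 1 is a cubic bezier drawn with `<path>`. Its stroke #0000ff means engrave at S221, F3837. After flipping Y the toolpath is (116.24,104.15) → (106.71,96.15) → (84.58,92.95) → (57.07,92.76) → (31.41,93.78) → (14.85,94.21) → (14.61,92.26).

Shape 2 is a regular polygon drawn with `<path>`. Its stroke #0000ff means engrave at S221, F3837. After flipping Y the toolpath is (95.83,33.73) → (103.64,30.38) → (106.80,22.48) → (103.45,14.67) → (95.55,11.51) → (87.74,14.86) → (84.58,22.76) → (87.93,30.57) → (95.83,33.73), returning to the start.

Shape 3 is a line segment drawn with `<line>`. Its stroke #0000ff means engrave at S221, F3837. After flipping Y the toolpath is (210.08,105.04) → (150.15,29.84).

Shape 4 is a closed polygon drawn with `<polygon>`. Its stroke #0000ff means engrave at S221, F3837. After flipping Y the toolpath is (208.31,103.01) → (17.47,77.60) → (124.31,61.65) → (57.67,24.64) → (208.31,103.01), returning to the start.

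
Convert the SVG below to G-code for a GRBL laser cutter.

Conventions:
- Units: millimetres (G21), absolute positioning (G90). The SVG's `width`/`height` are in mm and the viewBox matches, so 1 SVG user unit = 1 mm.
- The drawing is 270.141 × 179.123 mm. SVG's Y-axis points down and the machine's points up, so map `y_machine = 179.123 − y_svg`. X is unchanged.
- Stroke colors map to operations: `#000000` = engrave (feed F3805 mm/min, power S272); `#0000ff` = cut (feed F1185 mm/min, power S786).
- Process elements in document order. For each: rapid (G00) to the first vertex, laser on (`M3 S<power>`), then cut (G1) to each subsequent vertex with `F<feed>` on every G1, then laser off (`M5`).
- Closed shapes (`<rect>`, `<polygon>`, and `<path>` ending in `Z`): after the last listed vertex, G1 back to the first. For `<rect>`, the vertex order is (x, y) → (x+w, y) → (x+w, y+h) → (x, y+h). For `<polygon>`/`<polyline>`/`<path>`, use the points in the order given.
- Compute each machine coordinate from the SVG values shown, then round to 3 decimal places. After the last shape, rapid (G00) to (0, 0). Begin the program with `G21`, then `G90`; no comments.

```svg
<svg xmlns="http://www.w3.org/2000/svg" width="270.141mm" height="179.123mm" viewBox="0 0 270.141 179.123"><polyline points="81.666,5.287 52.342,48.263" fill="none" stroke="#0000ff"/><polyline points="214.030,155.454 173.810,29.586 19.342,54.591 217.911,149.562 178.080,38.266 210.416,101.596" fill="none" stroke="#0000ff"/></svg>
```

1 u = 1 mm; y_m = 179.123 − y.

[1] `<polyline>` line segment, #0000ff→cut S786 F1185: (81.666,173.836) → (52.342,130.860)

[2] `<polyline>` open polyline, #0000ff→cut S786 F1185: (214.030,23.669) → (173.810,149.537) → (19.342,124.532) → (217.911,29.561) → (178.080,140.857) → (210.416,77.527)

G21
G90
G00 X81.666 Y173.836
M3 S786
G1 X52.342 Y130.860 F1185
M5
G00 X214.030 Y23.669
M3 S786
G1 X173.810 Y149.537 F1185
G1 X19.342 Y124.532 F1185
G1 X217.911 Y29.561 F1185
G1 X178.080 Y140.857 F1185
G1 X210.416 Y77.527 F1185
M5
G00 X0.000 Y0.000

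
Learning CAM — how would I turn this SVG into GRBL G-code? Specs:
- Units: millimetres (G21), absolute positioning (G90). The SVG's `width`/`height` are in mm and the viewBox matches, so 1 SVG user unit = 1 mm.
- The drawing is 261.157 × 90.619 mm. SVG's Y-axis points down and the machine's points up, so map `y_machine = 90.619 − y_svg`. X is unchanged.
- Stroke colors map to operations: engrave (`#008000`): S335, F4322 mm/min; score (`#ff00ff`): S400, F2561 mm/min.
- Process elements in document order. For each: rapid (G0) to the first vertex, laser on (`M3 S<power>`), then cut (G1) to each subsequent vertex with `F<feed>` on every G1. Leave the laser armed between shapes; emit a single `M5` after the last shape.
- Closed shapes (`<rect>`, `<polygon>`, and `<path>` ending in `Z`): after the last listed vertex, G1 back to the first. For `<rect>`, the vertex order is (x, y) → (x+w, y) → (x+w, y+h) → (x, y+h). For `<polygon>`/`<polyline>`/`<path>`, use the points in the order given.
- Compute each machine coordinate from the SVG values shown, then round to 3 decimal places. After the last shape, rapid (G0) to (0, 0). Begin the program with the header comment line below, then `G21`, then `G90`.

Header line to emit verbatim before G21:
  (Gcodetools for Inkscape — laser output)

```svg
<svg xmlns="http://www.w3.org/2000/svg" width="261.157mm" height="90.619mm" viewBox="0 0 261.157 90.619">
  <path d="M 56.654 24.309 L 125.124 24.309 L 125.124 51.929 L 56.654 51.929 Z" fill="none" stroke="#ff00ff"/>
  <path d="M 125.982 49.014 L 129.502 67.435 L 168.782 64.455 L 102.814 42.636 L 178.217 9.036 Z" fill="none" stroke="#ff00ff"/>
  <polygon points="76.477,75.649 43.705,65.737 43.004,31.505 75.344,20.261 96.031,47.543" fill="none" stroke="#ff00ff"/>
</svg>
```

(Gcodetools for Inkscape — laser output)
G21
G90
G0 X56.654 Y66.310
M3 S400
G1 X125.124 Y66.310 F2561
G1 X125.124 Y38.690 F2561
G1 X56.654 Y38.690 F2561
G1 X56.654 Y66.310 F2561
G0 X125.982 Y41.605
M3 S400
G1 X129.502 Y23.184 F2561
G1 X168.782 Y26.164 F2561
G1 X102.814 Y47.983 F2561
G1 X178.217 Y81.583 F2561
G1 X125.982 Y41.605 F2561
G0 X76.477 Y14.970
M3 S400
G1 X43.705 Y24.882 F2561
G1 X43.004 Y59.114 F2561
G1 X75.344 Y70.358 F2561
G1 X96.031 Y43.076 F2561
G1 X76.477 Y14.970 F2561
M5
G0 X0.000 Y0.000

Since the viewBox matches the mm dimensions, user units are millimetres directly. The only transform is the Y-flip y_m = 90.619 − y_svg.

Shape 1 is a rectangle drawn with `<path>`. Its stroke #ff00ff means score at S400, F2561. After flipping Y the toolpath is (56.654,66.310) → (125.124,66.310) → (125.124,38.690) → (56.654,38.690) → (56.654,66.310), returning to the start.

Shape 2 is a closed polygon drawn with `<path>`. Its stroke #ff00ff means score at S400, F2561. After flipping Y the toolpath is (125.982,41.605) → (129.502,23.184) → (168.782,26.164) → (102.814,47.983) → (178.217,81.583) → (125.982,41.605), returning to the start.

Shape 3 is a regular polygon drawn with `<polygon>`. Its stroke #ff00ff means score at S400, F2561. After flipping Y the toolpath is (76.477,14.970) → (43.705,24.882) → (43.004,59.114) → (75.344,70.358) → (96.031,43.076) → (76.477,14.970), returning to the start.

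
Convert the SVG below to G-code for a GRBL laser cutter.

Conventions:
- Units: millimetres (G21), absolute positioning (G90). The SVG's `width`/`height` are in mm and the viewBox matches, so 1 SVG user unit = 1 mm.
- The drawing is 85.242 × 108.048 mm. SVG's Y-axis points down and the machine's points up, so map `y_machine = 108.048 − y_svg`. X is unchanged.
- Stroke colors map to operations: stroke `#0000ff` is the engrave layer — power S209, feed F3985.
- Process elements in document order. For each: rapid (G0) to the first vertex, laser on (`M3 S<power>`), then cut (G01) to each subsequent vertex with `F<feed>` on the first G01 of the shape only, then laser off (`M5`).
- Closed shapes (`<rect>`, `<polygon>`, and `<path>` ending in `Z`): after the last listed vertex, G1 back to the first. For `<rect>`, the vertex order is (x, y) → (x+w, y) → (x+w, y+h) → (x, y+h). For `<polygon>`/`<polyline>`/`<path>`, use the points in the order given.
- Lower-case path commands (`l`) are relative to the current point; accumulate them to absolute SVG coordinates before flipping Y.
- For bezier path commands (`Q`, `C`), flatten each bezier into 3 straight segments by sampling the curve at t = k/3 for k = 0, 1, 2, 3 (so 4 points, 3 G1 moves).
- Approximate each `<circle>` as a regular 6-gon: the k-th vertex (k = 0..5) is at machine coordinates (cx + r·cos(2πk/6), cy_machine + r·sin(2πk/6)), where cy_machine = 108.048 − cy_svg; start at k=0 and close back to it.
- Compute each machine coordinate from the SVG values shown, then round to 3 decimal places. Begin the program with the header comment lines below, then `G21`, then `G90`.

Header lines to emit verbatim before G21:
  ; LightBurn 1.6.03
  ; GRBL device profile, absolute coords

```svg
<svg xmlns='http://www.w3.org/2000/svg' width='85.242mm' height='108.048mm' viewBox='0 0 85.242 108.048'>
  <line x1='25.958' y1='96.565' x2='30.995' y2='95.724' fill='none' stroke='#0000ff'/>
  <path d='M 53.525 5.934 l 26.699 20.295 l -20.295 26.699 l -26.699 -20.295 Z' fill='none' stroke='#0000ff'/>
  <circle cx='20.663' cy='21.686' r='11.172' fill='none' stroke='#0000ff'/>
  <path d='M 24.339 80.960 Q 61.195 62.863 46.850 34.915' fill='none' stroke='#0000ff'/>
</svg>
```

viewBox `0 0 85.242 108.048` with mm width/height → 1 unit = 1 mm. Flip: y_m = 108.048 − y_svg.

**Shape 1** — `<line>` line segment, stroke `#0000ff` → engrave (S209, F3985). Machine vertices: (25.958,11.483) → (30.995,12.324). Open path.

**Shape 2** — `<path>` regular polygon, stroke `#0000ff` → engrave (S209, F3985). Machine vertices: (53.525,102.114) → (80.224,81.819) → (59.929,55.120) → (33.230,75.415) → (53.525,102.114). Closed: final G1 returns to the first vertex.

**Shape 3** — `<circle>` circle, stroke `#0000ff` → engrave (S209, F3985). Machine vertices: (31.835,86.362) → (26.249,96.037) → (15.077,96.037) → (9.491,86.362) → (15.077,76.687) → (26.249,76.687) → (31.835,86.362). Closed: final G1 returns to the first vertex.

**Shape 4** — `<path>` quadratic bezier, stroke `#0000ff` → engrave (S209, F3985). Control points (SVG): P0=(24.339,80.960), P1=(61.195,62.863), P2=(46.850,34.915); sampled at t=k/3. Machine vertices: (24.339,27.088) → (43.221,40.247) → (50.724,55.596) → (46.850,73.133). Open path.

; LightBurn 1.6.03
; GRBL device profile, absolute coords
G21
G90
G0 X25.958 Y11.483
M3 S209
G01 X30.995 Y12.324 F3985
M5
G0 X53.525 Y102.114
M3 S209
G01 X80.224 Y81.819 F3985
G01 X59.929 Y55.120
G01 X33.230 Y75.415
G01 X53.525 Y102.114
M5
G0 X31.835 Y86.362
M3 S209
G01 X26.249 Y96.037 F3985
G01 X15.077 Y96.037
G01 X9.491 Y86.362
G01 X15.077 Y76.687
G01 X26.249 Y76.687
G01 X31.835 Y86.362
M5
G0 X24.339 Y27.088
M3 S209
G01 X43.221 Y40.247 F3985
G01 X50.724 Y55.596
G01 X46.850 Y73.133
M5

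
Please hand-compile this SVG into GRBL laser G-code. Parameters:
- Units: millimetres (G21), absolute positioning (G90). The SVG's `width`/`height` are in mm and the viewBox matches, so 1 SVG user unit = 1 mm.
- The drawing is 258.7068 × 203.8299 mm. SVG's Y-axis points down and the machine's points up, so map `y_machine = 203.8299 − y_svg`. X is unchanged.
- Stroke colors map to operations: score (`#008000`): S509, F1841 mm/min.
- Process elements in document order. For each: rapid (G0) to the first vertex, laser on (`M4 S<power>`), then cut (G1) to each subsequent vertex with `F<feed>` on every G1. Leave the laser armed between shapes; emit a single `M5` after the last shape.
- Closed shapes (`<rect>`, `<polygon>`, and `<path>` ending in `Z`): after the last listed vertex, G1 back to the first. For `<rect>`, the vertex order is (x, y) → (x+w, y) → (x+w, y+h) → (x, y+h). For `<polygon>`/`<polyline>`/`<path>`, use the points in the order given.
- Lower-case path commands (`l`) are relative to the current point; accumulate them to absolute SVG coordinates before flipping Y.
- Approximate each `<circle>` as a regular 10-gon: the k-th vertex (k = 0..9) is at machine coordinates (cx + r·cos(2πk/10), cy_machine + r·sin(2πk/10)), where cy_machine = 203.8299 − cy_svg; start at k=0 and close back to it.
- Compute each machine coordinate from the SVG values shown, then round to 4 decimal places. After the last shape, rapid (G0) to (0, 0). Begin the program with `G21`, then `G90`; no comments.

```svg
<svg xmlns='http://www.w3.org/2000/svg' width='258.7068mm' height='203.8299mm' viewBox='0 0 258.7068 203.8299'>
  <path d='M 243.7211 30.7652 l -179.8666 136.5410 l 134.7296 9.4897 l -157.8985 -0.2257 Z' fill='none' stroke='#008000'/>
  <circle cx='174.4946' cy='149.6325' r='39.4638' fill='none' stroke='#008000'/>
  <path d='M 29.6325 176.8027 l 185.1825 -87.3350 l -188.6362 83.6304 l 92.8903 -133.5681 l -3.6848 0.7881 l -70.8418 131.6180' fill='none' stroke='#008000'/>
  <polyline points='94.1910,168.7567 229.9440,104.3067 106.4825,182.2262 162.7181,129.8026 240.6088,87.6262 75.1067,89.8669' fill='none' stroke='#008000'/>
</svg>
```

G21
G90
G0 X243.7211 Y173.0647
M4 S509
G1 X63.8545 Y36.5237 F1841
G1 X198.5841 Y27.0340 F1841
G1 X40.6856 Y27.2597 F1841
G1 X243.7211 Y173.0647 F1841
G0 X213.9584 Y54.1974
M4 S509
G1 X206.4215 Y77.3936 F1841
G1 X186.6896 Y91.7297 F1841
G1 X162.2996 Y91.7297 F1841
G1 X142.5677 Y77.3936 F1841
G1 X135.0308 Y54.1974 F1841
G1 X142.5677 Y31.0012 F1841
G1 X162.2996 Y16.6651 F1841
G1 X186.6896 Y16.6651 F1841
G1 X206.4215 Y31.0012 F1841
G1 X213.9584 Y54.1974 F1841
G0 X29.6325 Y27.0272
M4 S509
G1 X214.8150 Y114.3622 F1841
G1 X26.1788 Y30.7318 F1841
G1 X119.0691 Y164.2999 F1841
G1 X115.3843 Y163.5118 F1841
G1 X44.5425 Y31.8938 F1841
G0 X94.1910 Y35.0732
M4 S509
G1 X229.9440 Y99.5232 F1841
G1 X106.4825 Y21.6037 F1841
G1 X162.7181 Y74.0273 F1841
G1 X240.6088 Y116.2037 F1841
G1 X75.1067 Y113.9630 F1841
M5
G0 X0.0000 Y0.0000

1 u = 1 mm; y_m = 203.8299 − y.

[1] `<path>` closed polygon, #008000→score S509 F1841: (243.7211,173.0647) → (63.8545,36.5237) → (198.5841,27.0340) → (40.6856,27.2597) → (243.7211,173.0647) (closed)

[2] `<circle>` circle, #008000→score S509 F1841: (213.9584,54.1974) → (206.4215,77.3936) → (186.6896,91.7297) → (162.2996,91.7297) → (142.5677,77.3936) → (135.0308,54.1974) → (142.5677,31.0012) → (162.2996,16.6651) → (186.6896,16.6651) → (206.4215,31.0012) → (213.9584,54.1974) (closed)

[3] `<path>` open polyline, #008000→score S509 F1841: (29.6325,27.0272) → (214.8150,114.3622) → (26.1788,30.7318) → (119.0691,164.2999) → (115.3843,163.5118) → (44.5425,31.8938)

[4] `<polyline>` open polyline, #008000→score S509 F1841: (94.1910,35.0732) → (229.9440,99.5232) → (106.4825,21.6037) → (162.7181,74.0273) → (240.6088,116.2037) → (75.1067,113.9630)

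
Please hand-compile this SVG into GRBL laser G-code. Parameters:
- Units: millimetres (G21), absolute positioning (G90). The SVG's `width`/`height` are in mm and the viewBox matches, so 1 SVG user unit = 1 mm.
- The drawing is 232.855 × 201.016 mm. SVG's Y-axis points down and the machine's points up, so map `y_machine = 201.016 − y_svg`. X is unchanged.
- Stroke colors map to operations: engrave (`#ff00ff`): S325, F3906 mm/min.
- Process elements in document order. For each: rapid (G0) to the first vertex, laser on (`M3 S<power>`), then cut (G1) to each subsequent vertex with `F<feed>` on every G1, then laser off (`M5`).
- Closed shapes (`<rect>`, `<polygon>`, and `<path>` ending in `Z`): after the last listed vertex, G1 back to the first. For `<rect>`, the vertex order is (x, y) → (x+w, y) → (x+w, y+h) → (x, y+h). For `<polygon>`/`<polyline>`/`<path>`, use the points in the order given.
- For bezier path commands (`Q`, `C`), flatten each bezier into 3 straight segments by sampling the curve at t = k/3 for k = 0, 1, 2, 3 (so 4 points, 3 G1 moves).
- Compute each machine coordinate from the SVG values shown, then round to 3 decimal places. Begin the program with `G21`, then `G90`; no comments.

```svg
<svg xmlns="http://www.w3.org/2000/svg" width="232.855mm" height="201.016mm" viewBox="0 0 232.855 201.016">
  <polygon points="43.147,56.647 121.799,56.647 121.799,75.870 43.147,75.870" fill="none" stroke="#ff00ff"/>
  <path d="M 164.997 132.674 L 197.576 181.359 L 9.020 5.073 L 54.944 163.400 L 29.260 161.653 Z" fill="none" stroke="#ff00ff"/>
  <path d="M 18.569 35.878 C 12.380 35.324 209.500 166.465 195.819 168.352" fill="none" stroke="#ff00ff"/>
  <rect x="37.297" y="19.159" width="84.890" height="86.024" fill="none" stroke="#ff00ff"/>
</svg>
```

1 u = 1 mm; y_m = 201.016 − y.

[1] `<polygon>` rectangle, #ff00ff→engrave S325 F3906: (43.147,144.369) → (121.799,144.369) → (121.799,125.146) → (43.147,125.146) → (43.147,144.369) (closed)

[2] `<path>` closed polygon, #ff00ff→engrave S325 F3906: (164.997,68.342) → (197.576,19.657) → (9.020,195.943) → (54.944,37.616) → (29.260,39.363) → (164.997,68.342) (closed)

[3] `<path>` cubic bezier, #ff00ff→engrave S325 F3906: (18.569,165.138) → (64.812,131.458) → (154.570,67.971) → (195.819,32.664)

[4] `<rect>` rectangle, #ff00ff→engrave S325 F3906: (37.297,181.857) → (122.187,181.857) → (122.187,95.833) → (37.297,95.833) → (37.297,181.857) (closed)

G21
G90
G0 X43.147 Y144.369
M3 S325
G1 X121.799 Y144.369 F3906
G1 X121.799 Y125.146 F3906
G1 X43.147 Y125.146 F3906
G1 X43.147 Y144.369 F3906
M5
G0 X164.997 Y68.342
M3 S325
G1 X197.576 Y19.657 F3906
G1 X9.020 Y195.943 F3906
G1 X54.944 Y37.616 F3906
G1 X29.260 Y39.363 F3906
G1 X164.997 Y68.342 F3906
M5
G0 X18.569 Y165.138
M3 S325
G1 X64.812 Y131.458 F3906
G1 X154.570 Y67.971 F3906
G1 X195.819 Y32.664 F3906
M5
G0 X37.297 Y181.857
M3 S325
G1 X122.187 Y181.857 F3906
G1 X122.187 Y95.833 F3906
G1 X37.297 Y95.833 F3906
G1 X37.297 Y181.857 F3906
M5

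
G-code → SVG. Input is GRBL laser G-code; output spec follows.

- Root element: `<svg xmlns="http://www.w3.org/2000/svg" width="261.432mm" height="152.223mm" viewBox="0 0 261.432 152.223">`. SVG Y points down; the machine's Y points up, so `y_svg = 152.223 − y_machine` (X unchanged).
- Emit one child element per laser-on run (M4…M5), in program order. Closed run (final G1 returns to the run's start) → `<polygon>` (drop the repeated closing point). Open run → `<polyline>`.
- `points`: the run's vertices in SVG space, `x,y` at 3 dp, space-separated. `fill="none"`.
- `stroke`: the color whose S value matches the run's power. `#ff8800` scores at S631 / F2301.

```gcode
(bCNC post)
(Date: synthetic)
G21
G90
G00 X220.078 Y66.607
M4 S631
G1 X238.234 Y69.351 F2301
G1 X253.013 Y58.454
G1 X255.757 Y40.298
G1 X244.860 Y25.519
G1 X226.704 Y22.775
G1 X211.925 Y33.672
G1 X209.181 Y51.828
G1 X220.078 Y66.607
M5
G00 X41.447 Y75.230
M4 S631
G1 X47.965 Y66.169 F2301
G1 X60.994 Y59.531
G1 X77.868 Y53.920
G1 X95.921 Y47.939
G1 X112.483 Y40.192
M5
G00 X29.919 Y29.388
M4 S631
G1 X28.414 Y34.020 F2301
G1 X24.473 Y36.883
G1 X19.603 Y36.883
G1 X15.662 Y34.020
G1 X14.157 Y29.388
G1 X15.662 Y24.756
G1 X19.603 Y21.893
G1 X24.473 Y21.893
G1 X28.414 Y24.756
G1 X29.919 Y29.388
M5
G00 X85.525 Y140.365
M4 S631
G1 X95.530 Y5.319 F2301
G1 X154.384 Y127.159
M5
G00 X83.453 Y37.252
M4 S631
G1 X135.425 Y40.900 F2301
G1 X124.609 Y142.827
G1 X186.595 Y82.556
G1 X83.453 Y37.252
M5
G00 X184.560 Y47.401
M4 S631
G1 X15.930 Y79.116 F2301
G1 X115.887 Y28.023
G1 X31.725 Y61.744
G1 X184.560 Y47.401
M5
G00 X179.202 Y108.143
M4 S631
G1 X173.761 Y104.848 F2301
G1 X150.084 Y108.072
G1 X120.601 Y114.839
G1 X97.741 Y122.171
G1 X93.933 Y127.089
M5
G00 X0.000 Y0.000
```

Machine Y-up, SVG Y-down with viewBox height 152.223, so y_svg = 152.223 − y_machine; X carries over. Every run uses S631, so all elements get stroke `#ff8800` (score).

Run 1: The run returns to its start, so emit a `<polygon>` with points (Y-flipped): 220.078,85.616 238.234,82.872 253.013,93.769 255.757,111.925 244.860,126.704 226.704,129.448 211.925,118.551 209.181,100.395.

Run 2: The run is open, so emit a `<polyline>` with points (Y-flipped): 41.447,76.993 47.965,86.054 60.994,92.692 77.868,98.303 95.921,104.284 112.483,112.031.

Run 3: The run returns to its start, so emit a `<polygon>` with points (Y-flipped): 29.919,122.835 28.414,118.203 24.473,115.340 19.603,115.340 15.662,118.203 14.157,122.835 15.662,127.467 19.603,130.330 24.473,130.330 28.414,127.467.

Run 4: The run is open, so emit a `<polyline>` with points (Y-flipped): 85.525,11.858 95.530,146.904 154.384,25.064.

Run 5: The run returns to its start, so emit a `<polygon>` with points (Y-flipped): 83.453,114.971 135.425,111.323 124.609,9.396 186.595,69.667.

Run 6: The run returns to its start, so emit a `<polygon>` with points (Y-flipped): 184.560,104.822 15.930,73.107 115.887,124.200 31.725,90.479.

Run 7: The run is open, so emit a `<polyline>` with points (Y-flipped): 179.202,44.080 173.761,47.375 150.084,44.151 120.601,37.384 97.741,30.052 93.933,25.134.

<svg xmlns="http://www.w3.org/2000/svg" width="261.432mm" height="152.223mm" viewBox="0 0 261.432 152.223">
  <polygon points="220.078,85.616 238.234,82.872 253.013,93.769 255.757,111.925 244.860,126.704 226.704,129.448 211.925,118.551 209.181,100.395" fill="none" stroke="#ff8800"/>
  <polyline points="41.447,76.993 47.965,86.054 60.994,92.692 77.868,98.303 95.921,104.284 112.483,112.031" fill="none" stroke="#ff8800"/>
  <polygon points="29.919,122.835 28.414,118.203 24.473,115.340 19.603,115.340 15.662,118.203 14.157,122.835 15.662,127.467 19.603,130.330 24.473,130.330 28.414,127.467" fill="none" stroke="#ff8800"/>
  <polyline points="85.525,11.858 95.530,146.904 154.384,25.064" fill="none" stroke="#ff8800"/>
  <polygon points="83.453,114.971 135.425,111.323 124.609,9.396 186.595,69.667" fill="none" stroke="#ff8800"/>
  <polygon points="184.560,104.822 15.930,73.107 115.887,124.200 31.725,90.479" fill="none" stroke="#ff8800"/>
  <polyline points="179.202,44.080 173.761,47.375 150.084,44.151 120.601,37.384 97.741,30.052 93.933,25.134" fill="none" stroke="#ff8800"/>
</svg>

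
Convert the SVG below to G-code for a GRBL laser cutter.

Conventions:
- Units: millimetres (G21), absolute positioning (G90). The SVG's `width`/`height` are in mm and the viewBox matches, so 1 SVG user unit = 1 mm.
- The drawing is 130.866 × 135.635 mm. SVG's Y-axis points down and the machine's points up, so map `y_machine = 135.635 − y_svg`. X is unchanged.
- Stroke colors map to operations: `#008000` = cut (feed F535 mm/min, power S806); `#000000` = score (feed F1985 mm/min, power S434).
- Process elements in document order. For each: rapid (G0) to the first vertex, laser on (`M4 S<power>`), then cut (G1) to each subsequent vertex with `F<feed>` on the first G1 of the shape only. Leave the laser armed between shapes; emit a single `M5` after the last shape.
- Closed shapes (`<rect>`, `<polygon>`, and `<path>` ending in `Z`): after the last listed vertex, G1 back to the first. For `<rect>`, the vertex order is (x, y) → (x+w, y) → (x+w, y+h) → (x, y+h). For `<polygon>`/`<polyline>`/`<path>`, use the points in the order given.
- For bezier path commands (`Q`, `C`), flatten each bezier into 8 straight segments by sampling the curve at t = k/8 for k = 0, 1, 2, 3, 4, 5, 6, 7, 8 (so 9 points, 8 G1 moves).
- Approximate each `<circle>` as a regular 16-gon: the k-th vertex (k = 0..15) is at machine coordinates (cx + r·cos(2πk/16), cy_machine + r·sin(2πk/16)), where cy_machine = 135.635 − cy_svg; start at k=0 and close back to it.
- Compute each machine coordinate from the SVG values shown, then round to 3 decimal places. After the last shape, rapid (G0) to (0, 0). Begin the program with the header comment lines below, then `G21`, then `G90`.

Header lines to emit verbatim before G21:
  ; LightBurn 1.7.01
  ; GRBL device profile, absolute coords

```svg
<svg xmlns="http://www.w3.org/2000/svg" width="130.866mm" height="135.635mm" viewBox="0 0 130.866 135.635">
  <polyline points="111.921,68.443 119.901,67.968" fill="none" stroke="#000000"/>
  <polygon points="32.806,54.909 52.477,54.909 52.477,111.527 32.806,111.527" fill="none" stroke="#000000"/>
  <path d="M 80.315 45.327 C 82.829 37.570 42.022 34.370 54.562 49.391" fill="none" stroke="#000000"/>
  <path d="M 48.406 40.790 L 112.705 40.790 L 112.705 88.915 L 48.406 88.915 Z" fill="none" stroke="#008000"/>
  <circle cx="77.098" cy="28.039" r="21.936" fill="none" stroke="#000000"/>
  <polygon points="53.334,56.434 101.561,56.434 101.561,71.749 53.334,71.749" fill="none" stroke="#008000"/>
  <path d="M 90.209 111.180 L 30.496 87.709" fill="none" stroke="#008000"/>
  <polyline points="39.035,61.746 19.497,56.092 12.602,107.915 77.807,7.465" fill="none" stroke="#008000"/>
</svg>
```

1 u = 1 mm; y_m = 135.635 − y.

[1] `<polyline>` line segment, #000000→score S434 F1985: (111.921,67.192) → (119.901,67.667)

[2] `<polygon>` rectangle, #000000→score S434 F1985: (32.806,80.726) → (52.477,80.726) → (52.477,24.108) → (32.806,24.108) → (32.806,80.726) (closed)

[3] `<path>` cubic bezier, #000000→score S434 F1985: (80.315,90.308) → (79.416,92.977) → (75.588,95.058) → (69.965,96.392) → (63.679,96.818) → (57.863,96.176) → (53.649,94.307) → (52.171,91.049) → (54.562,86.244)

[4] `<path>` rectangle, #008000→cut S806 F535: (48.406,94.845) → (112.705,94.845) → (112.705,46.720) → (48.406,46.720) → (48.406,94.845) (closed)

[5] `<circle>` circle, #000000→score S434 F1985: (99.034,107.596) → (97.364,115.991) → (92.609,123.107) → (85.493,127.862) → (77.098,129.532) → (68.703,127.862) → (61.587,123.107) → (56.832,115.991) → (55.162,107.596) → (56.832,99.201) → (61.587,92.085) → (68.703,87.330) → (77.098,85.660) → (85.493,87.330) → (92.609,92.085) → (97.364,99.201) → (99.034,107.596) (closed)

[6] `<polygon>` rectangle, #008000→cut S806 F535: (53.334,79.201) → (101.561,79.201) → (101.561,63.886) → (53.334,63.886) → (53.334,79.201) (closed)

[7] `<path>` line segment, #008000→cut S806 F535: (90.209,24.455) → (30.496,47.926)

[8] `<polyline>` open polyline, #008000→cut S806 F535: (39.035,73.889) → (19.497,79.543) → (12.602,27.720) → (77.807,128.170)

; LightBurn 1.7.01
; GRBL device profile, absolute coords
G21
G90
G0 X111.921 Y67.192
M4 S434
G1 X119.901 Y67.667 F1985
G0 X32.806 Y80.726
M4 S434
G1 X52.477 Y80.726 F1985
G1 X52.477 Y24.108
G1 X32.806 Y24.108
G1 X32.806 Y80.726
G0 X80.315 Y90.308
M4 S434
G1 X79.416 Y92.977 F1985
G1 X75.588 Y95.058
G1 X69.965 Y96.392
G1 X63.679 Y96.818
G1 X57.863 Y96.176
G1 X53.649 Y94.307
G1 X52.171 Y91.049
G1 X54.562 Y86.244
G0 X48.406 Y94.845
M4 S806
G1 X112.705 Y94.845 F535
G1 X112.705 Y46.720
G1 X48.406 Y46.720
G1 X48.406 Y94.845
G0 X99.034 Y107.596
M4 S434
G1 X97.364 Y115.991 F1985
G1 X92.609 Y123.107
G1 X85.493 Y127.862
G1 X77.098 Y129.532
G1 X68.703 Y127.862
G1 X61.587 Y123.107
G1 X56.832 Y115.991
G1 X55.162 Y107.596
G1 X56.832 Y99.201
G1 X61.587 Y92.085
G1 X68.703 Y87.330
G1 X77.098 Y85.660
G1 X85.493 Y87.330
G1 X92.609 Y92.085
G1 X97.364 Y99.201
G1 X99.034 Y107.596
G0 X53.334 Y79.201
M4 S806
G1 X101.561 Y79.201 F535
G1 X101.561 Y63.886
G1 X53.334 Y63.886
G1 X53.334 Y79.201
G0 X90.209 Y24.455
M4 S806
G1 X30.496 Y47.926 F535
G0 X39.035 Y73.889
M4 S806
G1 X19.497 Y79.543 F535
G1 X12.602 Y27.720
G1 X77.807 Y128.170
M5
G0 X0.000 Y0.000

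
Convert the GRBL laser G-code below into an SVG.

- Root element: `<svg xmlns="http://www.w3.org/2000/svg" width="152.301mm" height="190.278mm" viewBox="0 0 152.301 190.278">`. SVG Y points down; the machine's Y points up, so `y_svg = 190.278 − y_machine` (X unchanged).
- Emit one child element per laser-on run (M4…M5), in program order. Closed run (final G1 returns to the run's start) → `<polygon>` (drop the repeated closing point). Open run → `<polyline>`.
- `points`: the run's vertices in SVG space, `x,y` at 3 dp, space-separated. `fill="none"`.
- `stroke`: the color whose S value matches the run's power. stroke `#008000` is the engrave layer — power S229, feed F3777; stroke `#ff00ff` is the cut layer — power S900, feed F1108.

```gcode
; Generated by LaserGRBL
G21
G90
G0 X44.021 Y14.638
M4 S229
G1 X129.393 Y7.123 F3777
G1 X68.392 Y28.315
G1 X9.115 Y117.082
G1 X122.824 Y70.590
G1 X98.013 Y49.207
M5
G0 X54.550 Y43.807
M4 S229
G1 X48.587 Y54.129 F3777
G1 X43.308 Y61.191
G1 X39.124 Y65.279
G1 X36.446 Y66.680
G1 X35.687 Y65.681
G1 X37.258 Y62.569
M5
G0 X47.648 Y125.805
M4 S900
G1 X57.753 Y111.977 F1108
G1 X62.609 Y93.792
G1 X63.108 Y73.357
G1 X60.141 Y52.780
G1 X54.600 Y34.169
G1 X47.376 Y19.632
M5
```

Each laser-on run becomes one SVG element. Flip Y back into SVG space with y_svg = 190.278 − y_machine.

Run 1: power S229 maps to stroke `#008000` (engrave). The run is open, so emit a `<polyline>` with points (Y-flipped): 44.021,175.640 129.393,183.155 68.392,161.963 9.115,73.196 122.824,119.688 98.013,141.071.

Run 2: S229 ⇒ engrave layer `#008000`. The run is open, so emit a `<polyline>` with points (Y-flipped): 54.550,146.471 48.587,136.149 43.308,129.087 39.124,124.999 36.446,123.598 35.687,124.597 37.258,127.709.

Run 3: the run's S900 means `#ff00ff` (cut). The run is open, so emit a `<polyline>` with points (Y-flipped): 47.648,64.473 57.753,78.301 62.609,96.486 63.108,116.921 60.141,137.498 54.600,156.109 47.376,170.646.

<svg xmlns="http://www.w3.org/2000/svg" width="152.301mm" height="190.278mm" viewBox="0 0 152.301 190.278">
  <polyline points="44.021,175.640 129.393,183.155 68.392,161.963 9.115,73.196 122.824,119.688 98.013,141.071" fill="none" stroke="#008000"/>
  <polyline points="54.550,146.471 48.587,136.149 43.308,129.087 39.124,124.999 36.446,123.598 35.687,124.597 37.258,127.709" fill="none" stroke="#008000"/>
  <polyline points="47.648,64.473 57.753,78.301 62.609,96.486 63.108,116.921 60.141,137.498 54.600,156.109 47.376,170.646" fill="none" stroke="#ff00ff"/>
</svg>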